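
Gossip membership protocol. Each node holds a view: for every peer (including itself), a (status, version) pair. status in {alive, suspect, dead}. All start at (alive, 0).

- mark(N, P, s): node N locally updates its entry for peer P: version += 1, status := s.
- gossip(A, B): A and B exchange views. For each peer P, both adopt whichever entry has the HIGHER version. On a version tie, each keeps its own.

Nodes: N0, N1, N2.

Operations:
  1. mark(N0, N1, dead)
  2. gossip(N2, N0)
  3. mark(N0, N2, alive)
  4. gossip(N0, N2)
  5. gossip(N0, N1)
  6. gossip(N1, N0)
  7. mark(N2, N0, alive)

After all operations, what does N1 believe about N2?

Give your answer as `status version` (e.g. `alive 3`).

Op 1: N0 marks N1=dead -> (dead,v1)
Op 2: gossip N2<->N0 -> N2.N0=(alive,v0) N2.N1=(dead,v1) N2.N2=(alive,v0) | N0.N0=(alive,v0) N0.N1=(dead,v1) N0.N2=(alive,v0)
Op 3: N0 marks N2=alive -> (alive,v1)
Op 4: gossip N0<->N2 -> N0.N0=(alive,v0) N0.N1=(dead,v1) N0.N2=(alive,v1) | N2.N0=(alive,v0) N2.N1=(dead,v1) N2.N2=(alive,v1)
Op 5: gossip N0<->N1 -> N0.N0=(alive,v0) N0.N1=(dead,v1) N0.N2=(alive,v1) | N1.N0=(alive,v0) N1.N1=(dead,v1) N1.N2=(alive,v1)
Op 6: gossip N1<->N0 -> N1.N0=(alive,v0) N1.N1=(dead,v1) N1.N2=(alive,v1) | N0.N0=(alive,v0) N0.N1=(dead,v1) N0.N2=(alive,v1)
Op 7: N2 marks N0=alive -> (alive,v1)

Answer: alive 1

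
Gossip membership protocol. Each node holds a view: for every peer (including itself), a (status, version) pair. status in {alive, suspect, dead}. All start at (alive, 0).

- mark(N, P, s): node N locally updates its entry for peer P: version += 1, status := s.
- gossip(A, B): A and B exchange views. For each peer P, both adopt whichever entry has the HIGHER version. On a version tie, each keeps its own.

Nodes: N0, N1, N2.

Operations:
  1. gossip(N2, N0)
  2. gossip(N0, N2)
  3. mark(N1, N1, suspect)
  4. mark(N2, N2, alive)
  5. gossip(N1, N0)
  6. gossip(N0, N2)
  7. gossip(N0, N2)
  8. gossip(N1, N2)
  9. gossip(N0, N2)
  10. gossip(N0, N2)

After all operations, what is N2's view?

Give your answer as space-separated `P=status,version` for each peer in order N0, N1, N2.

Op 1: gossip N2<->N0 -> N2.N0=(alive,v0) N2.N1=(alive,v0) N2.N2=(alive,v0) | N0.N0=(alive,v0) N0.N1=(alive,v0) N0.N2=(alive,v0)
Op 2: gossip N0<->N2 -> N0.N0=(alive,v0) N0.N1=(alive,v0) N0.N2=(alive,v0) | N2.N0=(alive,v0) N2.N1=(alive,v0) N2.N2=(alive,v0)
Op 3: N1 marks N1=suspect -> (suspect,v1)
Op 4: N2 marks N2=alive -> (alive,v1)
Op 5: gossip N1<->N0 -> N1.N0=(alive,v0) N1.N1=(suspect,v1) N1.N2=(alive,v0) | N0.N0=(alive,v0) N0.N1=(suspect,v1) N0.N2=(alive,v0)
Op 6: gossip N0<->N2 -> N0.N0=(alive,v0) N0.N1=(suspect,v1) N0.N2=(alive,v1) | N2.N0=(alive,v0) N2.N1=(suspect,v1) N2.N2=(alive,v1)
Op 7: gossip N0<->N2 -> N0.N0=(alive,v0) N0.N1=(suspect,v1) N0.N2=(alive,v1) | N2.N0=(alive,v0) N2.N1=(suspect,v1) N2.N2=(alive,v1)
Op 8: gossip N1<->N2 -> N1.N0=(alive,v0) N1.N1=(suspect,v1) N1.N2=(alive,v1) | N2.N0=(alive,v0) N2.N1=(suspect,v1) N2.N2=(alive,v1)
Op 9: gossip N0<->N2 -> N0.N0=(alive,v0) N0.N1=(suspect,v1) N0.N2=(alive,v1) | N2.N0=(alive,v0) N2.N1=(suspect,v1) N2.N2=(alive,v1)
Op 10: gossip N0<->N2 -> N0.N0=(alive,v0) N0.N1=(suspect,v1) N0.N2=(alive,v1) | N2.N0=(alive,v0) N2.N1=(suspect,v1) N2.N2=(alive,v1)

Answer: N0=alive,0 N1=suspect,1 N2=alive,1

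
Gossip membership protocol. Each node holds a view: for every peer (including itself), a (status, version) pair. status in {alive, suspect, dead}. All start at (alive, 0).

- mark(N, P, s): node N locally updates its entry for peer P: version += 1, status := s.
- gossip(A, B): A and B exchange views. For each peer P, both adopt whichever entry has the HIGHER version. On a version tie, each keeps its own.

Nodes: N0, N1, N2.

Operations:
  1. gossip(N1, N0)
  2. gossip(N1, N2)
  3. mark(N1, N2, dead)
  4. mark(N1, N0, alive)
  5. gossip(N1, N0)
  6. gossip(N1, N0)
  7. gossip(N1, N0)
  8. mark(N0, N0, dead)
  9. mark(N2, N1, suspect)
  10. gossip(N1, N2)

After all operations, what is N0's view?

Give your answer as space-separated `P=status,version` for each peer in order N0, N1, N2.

Answer: N0=dead,2 N1=alive,0 N2=dead,1

Derivation:
Op 1: gossip N1<->N0 -> N1.N0=(alive,v0) N1.N1=(alive,v0) N1.N2=(alive,v0) | N0.N0=(alive,v0) N0.N1=(alive,v0) N0.N2=(alive,v0)
Op 2: gossip N1<->N2 -> N1.N0=(alive,v0) N1.N1=(alive,v0) N1.N2=(alive,v0) | N2.N0=(alive,v0) N2.N1=(alive,v0) N2.N2=(alive,v0)
Op 3: N1 marks N2=dead -> (dead,v1)
Op 4: N1 marks N0=alive -> (alive,v1)
Op 5: gossip N1<->N0 -> N1.N0=(alive,v1) N1.N1=(alive,v0) N1.N2=(dead,v1) | N0.N0=(alive,v1) N0.N1=(alive,v0) N0.N2=(dead,v1)
Op 6: gossip N1<->N0 -> N1.N0=(alive,v1) N1.N1=(alive,v0) N1.N2=(dead,v1) | N0.N0=(alive,v1) N0.N1=(alive,v0) N0.N2=(dead,v1)
Op 7: gossip N1<->N0 -> N1.N0=(alive,v1) N1.N1=(alive,v0) N1.N2=(dead,v1) | N0.N0=(alive,v1) N0.N1=(alive,v0) N0.N2=(dead,v1)
Op 8: N0 marks N0=dead -> (dead,v2)
Op 9: N2 marks N1=suspect -> (suspect,v1)
Op 10: gossip N1<->N2 -> N1.N0=(alive,v1) N1.N1=(suspect,v1) N1.N2=(dead,v1) | N2.N0=(alive,v1) N2.N1=(suspect,v1) N2.N2=(dead,v1)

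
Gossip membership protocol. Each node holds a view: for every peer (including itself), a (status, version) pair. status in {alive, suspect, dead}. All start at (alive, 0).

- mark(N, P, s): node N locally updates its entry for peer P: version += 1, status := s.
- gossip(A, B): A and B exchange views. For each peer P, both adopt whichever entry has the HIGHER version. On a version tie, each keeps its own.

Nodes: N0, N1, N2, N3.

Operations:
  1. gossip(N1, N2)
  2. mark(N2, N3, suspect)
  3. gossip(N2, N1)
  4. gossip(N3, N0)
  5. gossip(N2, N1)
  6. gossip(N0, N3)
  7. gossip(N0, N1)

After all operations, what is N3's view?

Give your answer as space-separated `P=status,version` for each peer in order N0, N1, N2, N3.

Answer: N0=alive,0 N1=alive,0 N2=alive,0 N3=alive,0

Derivation:
Op 1: gossip N1<->N2 -> N1.N0=(alive,v0) N1.N1=(alive,v0) N1.N2=(alive,v0) N1.N3=(alive,v0) | N2.N0=(alive,v0) N2.N1=(alive,v0) N2.N2=(alive,v0) N2.N3=(alive,v0)
Op 2: N2 marks N3=suspect -> (suspect,v1)
Op 3: gossip N2<->N1 -> N2.N0=(alive,v0) N2.N1=(alive,v0) N2.N2=(alive,v0) N2.N3=(suspect,v1) | N1.N0=(alive,v0) N1.N1=(alive,v0) N1.N2=(alive,v0) N1.N3=(suspect,v1)
Op 4: gossip N3<->N0 -> N3.N0=(alive,v0) N3.N1=(alive,v0) N3.N2=(alive,v0) N3.N3=(alive,v0) | N0.N0=(alive,v0) N0.N1=(alive,v0) N0.N2=(alive,v0) N0.N3=(alive,v0)
Op 5: gossip N2<->N1 -> N2.N0=(alive,v0) N2.N1=(alive,v0) N2.N2=(alive,v0) N2.N3=(suspect,v1) | N1.N0=(alive,v0) N1.N1=(alive,v0) N1.N2=(alive,v0) N1.N3=(suspect,v1)
Op 6: gossip N0<->N3 -> N0.N0=(alive,v0) N0.N1=(alive,v0) N0.N2=(alive,v0) N0.N3=(alive,v0) | N3.N0=(alive,v0) N3.N1=(alive,v0) N3.N2=(alive,v0) N3.N3=(alive,v0)
Op 7: gossip N0<->N1 -> N0.N0=(alive,v0) N0.N1=(alive,v0) N0.N2=(alive,v0) N0.N3=(suspect,v1) | N1.N0=(alive,v0) N1.N1=(alive,v0) N1.N2=(alive,v0) N1.N3=(suspect,v1)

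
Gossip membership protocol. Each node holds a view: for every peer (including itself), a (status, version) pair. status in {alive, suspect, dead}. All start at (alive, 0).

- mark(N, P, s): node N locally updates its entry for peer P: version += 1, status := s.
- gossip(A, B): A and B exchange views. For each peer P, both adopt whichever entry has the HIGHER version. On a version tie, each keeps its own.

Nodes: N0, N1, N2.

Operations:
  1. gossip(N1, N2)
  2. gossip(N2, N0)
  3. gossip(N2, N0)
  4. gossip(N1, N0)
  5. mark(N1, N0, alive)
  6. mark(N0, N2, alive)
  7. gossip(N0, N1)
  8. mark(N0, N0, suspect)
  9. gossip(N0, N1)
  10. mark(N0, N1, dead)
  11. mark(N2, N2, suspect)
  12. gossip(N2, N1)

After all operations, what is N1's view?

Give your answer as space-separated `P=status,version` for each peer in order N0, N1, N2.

Answer: N0=suspect,2 N1=alive,0 N2=alive,1

Derivation:
Op 1: gossip N1<->N2 -> N1.N0=(alive,v0) N1.N1=(alive,v0) N1.N2=(alive,v0) | N2.N0=(alive,v0) N2.N1=(alive,v0) N2.N2=(alive,v0)
Op 2: gossip N2<->N0 -> N2.N0=(alive,v0) N2.N1=(alive,v0) N2.N2=(alive,v0) | N0.N0=(alive,v0) N0.N1=(alive,v0) N0.N2=(alive,v0)
Op 3: gossip N2<->N0 -> N2.N0=(alive,v0) N2.N1=(alive,v0) N2.N2=(alive,v0) | N0.N0=(alive,v0) N0.N1=(alive,v0) N0.N2=(alive,v0)
Op 4: gossip N1<->N0 -> N1.N0=(alive,v0) N1.N1=(alive,v0) N1.N2=(alive,v0) | N0.N0=(alive,v0) N0.N1=(alive,v0) N0.N2=(alive,v0)
Op 5: N1 marks N0=alive -> (alive,v1)
Op 6: N0 marks N2=alive -> (alive,v1)
Op 7: gossip N0<->N1 -> N0.N0=(alive,v1) N0.N1=(alive,v0) N0.N2=(alive,v1) | N1.N0=(alive,v1) N1.N1=(alive,v0) N1.N2=(alive,v1)
Op 8: N0 marks N0=suspect -> (suspect,v2)
Op 9: gossip N0<->N1 -> N0.N0=(suspect,v2) N0.N1=(alive,v0) N0.N2=(alive,v1) | N1.N0=(suspect,v2) N1.N1=(alive,v0) N1.N2=(alive,v1)
Op 10: N0 marks N1=dead -> (dead,v1)
Op 11: N2 marks N2=suspect -> (suspect,v1)
Op 12: gossip N2<->N1 -> N2.N0=(suspect,v2) N2.N1=(alive,v0) N2.N2=(suspect,v1) | N1.N0=(suspect,v2) N1.N1=(alive,v0) N1.N2=(alive,v1)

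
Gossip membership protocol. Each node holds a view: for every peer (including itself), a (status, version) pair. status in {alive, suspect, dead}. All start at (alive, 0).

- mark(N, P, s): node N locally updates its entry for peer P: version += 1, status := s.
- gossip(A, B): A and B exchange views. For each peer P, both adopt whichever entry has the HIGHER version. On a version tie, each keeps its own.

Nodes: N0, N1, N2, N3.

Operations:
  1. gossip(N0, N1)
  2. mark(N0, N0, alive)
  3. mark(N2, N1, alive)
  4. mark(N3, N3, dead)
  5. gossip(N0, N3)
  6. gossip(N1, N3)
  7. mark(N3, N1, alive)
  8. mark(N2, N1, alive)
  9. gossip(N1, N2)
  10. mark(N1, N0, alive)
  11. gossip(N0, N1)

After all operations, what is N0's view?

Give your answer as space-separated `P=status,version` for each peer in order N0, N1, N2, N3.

Answer: N0=alive,2 N1=alive,2 N2=alive,0 N3=dead,1

Derivation:
Op 1: gossip N0<->N1 -> N0.N0=(alive,v0) N0.N1=(alive,v0) N0.N2=(alive,v0) N0.N3=(alive,v0) | N1.N0=(alive,v0) N1.N1=(alive,v0) N1.N2=(alive,v0) N1.N3=(alive,v0)
Op 2: N0 marks N0=alive -> (alive,v1)
Op 3: N2 marks N1=alive -> (alive,v1)
Op 4: N3 marks N3=dead -> (dead,v1)
Op 5: gossip N0<->N3 -> N0.N0=(alive,v1) N0.N1=(alive,v0) N0.N2=(alive,v0) N0.N3=(dead,v1) | N3.N0=(alive,v1) N3.N1=(alive,v0) N3.N2=(alive,v0) N3.N3=(dead,v1)
Op 6: gossip N1<->N3 -> N1.N0=(alive,v1) N1.N1=(alive,v0) N1.N2=(alive,v0) N1.N3=(dead,v1) | N3.N0=(alive,v1) N3.N1=(alive,v0) N3.N2=(alive,v0) N3.N3=(dead,v1)
Op 7: N3 marks N1=alive -> (alive,v1)
Op 8: N2 marks N1=alive -> (alive,v2)
Op 9: gossip N1<->N2 -> N1.N0=(alive,v1) N1.N1=(alive,v2) N1.N2=(alive,v0) N1.N3=(dead,v1) | N2.N0=(alive,v1) N2.N1=(alive,v2) N2.N2=(alive,v0) N2.N3=(dead,v1)
Op 10: N1 marks N0=alive -> (alive,v2)
Op 11: gossip N0<->N1 -> N0.N0=(alive,v2) N0.N1=(alive,v2) N0.N2=(alive,v0) N0.N3=(dead,v1) | N1.N0=(alive,v2) N1.N1=(alive,v2) N1.N2=(alive,v0) N1.N3=(dead,v1)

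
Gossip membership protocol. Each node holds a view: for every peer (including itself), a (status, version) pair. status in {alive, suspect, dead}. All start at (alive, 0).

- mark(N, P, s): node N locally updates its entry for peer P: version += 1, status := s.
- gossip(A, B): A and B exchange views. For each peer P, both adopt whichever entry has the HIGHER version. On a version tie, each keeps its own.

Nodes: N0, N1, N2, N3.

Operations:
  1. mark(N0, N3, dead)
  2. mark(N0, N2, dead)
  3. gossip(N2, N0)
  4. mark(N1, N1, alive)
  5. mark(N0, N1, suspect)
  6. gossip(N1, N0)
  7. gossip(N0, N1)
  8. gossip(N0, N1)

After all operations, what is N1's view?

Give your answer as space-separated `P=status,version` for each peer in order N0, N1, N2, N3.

Op 1: N0 marks N3=dead -> (dead,v1)
Op 2: N0 marks N2=dead -> (dead,v1)
Op 3: gossip N2<->N0 -> N2.N0=(alive,v0) N2.N1=(alive,v0) N2.N2=(dead,v1) N2.N3=(dead,v1) | N0.N0=(alive,v0) N0.N1=(alive,v0) N0.N2=(dead,v1) N0.N3=(dead,v1)
Op 4: N1 marks N1=alive -> (alive,v1)
Op 5: N0 marks N1=suspect -> (suspect,v1)
Op 6: gossip N1<->N0 -> N1.N0=(alive,v0) N1.N1=(alive,v1) N1.N2=(dead,v1) N1.N3=(dead,v1) | N0.N0=(alive,v0) N0.N1=(suspect,v1) N0.N2=(dead,v1) N0.N3=(dead,v1)
Op 7: gossip N0<->N1 -> N0.N0=(alive,v0) N0.N1=(suspect,v1) N0.N2=(dead,v1) N0.N3=(dead,v1) | N1.N0=(alive,v0) N1.N1=(alive,v1) N1.N2=(dead,v1) N1.N3=(dead,v1)
Op 8: gossip N0<->N1 -> N0.N0=(alive,v0) N0.N1=(suspect,v1) N0.N2=(dead,v1) N0.N3=(dead,v1) | N1.N0=(alive,v0) N1.N1=(alive,v1) N1.N2=(dead,v1) N1.N3=(dead,v1)

Answer: N0=alive,0 N1=alive,1 N2=dead,1 N3=dead,1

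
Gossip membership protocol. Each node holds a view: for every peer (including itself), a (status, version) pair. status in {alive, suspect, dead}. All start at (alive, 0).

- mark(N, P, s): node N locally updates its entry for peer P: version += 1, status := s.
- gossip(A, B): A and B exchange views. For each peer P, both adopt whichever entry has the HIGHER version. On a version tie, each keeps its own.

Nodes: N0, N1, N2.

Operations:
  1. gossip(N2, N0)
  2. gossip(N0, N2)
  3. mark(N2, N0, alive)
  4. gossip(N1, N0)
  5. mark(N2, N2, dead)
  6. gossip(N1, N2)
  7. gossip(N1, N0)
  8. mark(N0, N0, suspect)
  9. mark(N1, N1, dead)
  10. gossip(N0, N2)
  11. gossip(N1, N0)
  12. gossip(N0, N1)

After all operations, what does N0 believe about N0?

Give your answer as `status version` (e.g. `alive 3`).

Answer: suspect 2

Derivation:
Op 1: gossip N2<->N0 -> N2.N0=(alive,v0) N2.N1=(alive,v0) N2.N2=(alive,v0) | N0.N0=(alive,v0) N0.N1=(alive,v0) N0.N2=(alive,v0)
Op 2: gossip N0<->N2 -> N0.N0=(alive,v0) N0.N1=(alive,v0) N0.N2=(alive,v0) | N2.N0=(alive,v0) N2.N1=(alive,v0) N2.N2=(alive,v0)
Op 3: N2 marks N0=alive -> (alive,v1)
Op 4: gossip N1<->N0 -> N1.N0=(alive,v0) N1.N1=(alive,v0) N1.N2=(alive,v0) | N0.N0=(alive,v0) N0.N1=(alive,v0) N0.N2=(alive,v0)
Op 5: N2 marks N2=dead -> (dead,v1)
Op 6: gossip N1<->N2 -> N1.N0=(alive,v1) N1.N1=(alive,v0) N1.N2=(dead,v1) | N2.N0=(alive,v1) N2.N1=(alive,v0) N2.N2=(dead,v1)
Op 7: gossip N1<->N0 -> N1.N0=(alive,v1) N1.N1=(alive,v0) N1.N2=(dead,v1) | N0.N0=(alive,v1) N0.N1=(alive,v0) N0.N2=(dead,v1)
Op 8: N0 marks N0=suspect -> (suspect,v2)
Op 9: N1 marks N1=dead -> (dead,v1)
Op 10: gossip N0<->N2 -> N0.N0=(suspect,v2) N0.N1=(alive,v0) N0.N2=(dead,v1) | N2.N0=(suspect,v2) N2.N1=(alive,v0) N2.N2=(dead,v1)
Op 11: gossip N1<->N0 -> N1.N0=(suspect,v2) N1.N1=(dead,v1) N1.N2=(dead,v1) | N0.N0=(suspect,v2) N0.N1=(dead,v1) N0.N2=(dead,v1)
Op 12: gossip N0<->N1 -> N0.N0=(suspect,v2) N0.N1=(dead,v1) N0.N2=(dead,v1) | N1.N0=(suspect,v2) N1.N1=(dead,v1) N1.N2=(dead,v1)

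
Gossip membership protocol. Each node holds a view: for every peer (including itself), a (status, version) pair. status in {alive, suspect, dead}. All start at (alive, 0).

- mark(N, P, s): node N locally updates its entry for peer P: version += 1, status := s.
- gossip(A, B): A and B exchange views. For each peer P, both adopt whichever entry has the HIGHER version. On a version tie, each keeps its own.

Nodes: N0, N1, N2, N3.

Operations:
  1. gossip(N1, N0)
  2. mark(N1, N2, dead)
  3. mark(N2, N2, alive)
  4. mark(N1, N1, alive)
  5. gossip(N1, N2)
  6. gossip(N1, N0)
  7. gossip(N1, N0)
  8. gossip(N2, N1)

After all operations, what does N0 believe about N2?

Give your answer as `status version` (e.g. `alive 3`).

Op 1: gossip N1<->N0 -> N1.N0=(alive,v0) N1.N1=(alive,v0) N1.N2=(alive,v0) N1.N3=(alive,v0) | N0.N0=(alive,v0) N0.N1=(alive,v0) N0.N2=(alive,v0) N0.N3=(alive,v0)
Op 2: N1 marks N2=dead -> (dead,v1)
Op 3: N2 marks N2=alive -> (alive,v1)
Op 4: N1 marks N1=alive -> (alive,v1)
Op 5: gossip N1<->N2 -> N1.N0=(alive,v0) N1.N1=(alive,v1) N1.N2=(dead,v1) N1.N3=(alive,v0) | N2.N0=(alive,v0) N2.N1=(alive,v1) N2.N2=(alive,v1) N2.N3=(alive,v0)
Op 6: gossip N1<->N0 -> N1.N0=(alive,v0) N1.N1=(alive,v1) N1.N2=(dead,v1) N1.N3=(alive,v0) | N0.N0=(alive,v0) N0.N1=(alive,v1) N0.N2=(dead,v1) N0.N3=(alive,v0)
Op 7: gossip N1<->N0 -> N1.N0=(alive,v0) N1.N1=(alive,v1) N1.N2=(dead,v1) N1.N3=(alive,v0) | N0.N0=(alive,v0) N0.N1=(alive,v1) N0.N2=(dead,v1) N0.N3=(alive,v0)
Op 8: gossip N2<->N1 -> N2.N0=(alive,v0) N2.N1=(alive,v1) N2.N2=(alive,v1) N2.N3=(alive,v0) | N1.N0=(alive,v0) N1.N1=(alive,v1) N1.N2=(dead,v1) N1.N3=(alive,v0)

Answer: dead 1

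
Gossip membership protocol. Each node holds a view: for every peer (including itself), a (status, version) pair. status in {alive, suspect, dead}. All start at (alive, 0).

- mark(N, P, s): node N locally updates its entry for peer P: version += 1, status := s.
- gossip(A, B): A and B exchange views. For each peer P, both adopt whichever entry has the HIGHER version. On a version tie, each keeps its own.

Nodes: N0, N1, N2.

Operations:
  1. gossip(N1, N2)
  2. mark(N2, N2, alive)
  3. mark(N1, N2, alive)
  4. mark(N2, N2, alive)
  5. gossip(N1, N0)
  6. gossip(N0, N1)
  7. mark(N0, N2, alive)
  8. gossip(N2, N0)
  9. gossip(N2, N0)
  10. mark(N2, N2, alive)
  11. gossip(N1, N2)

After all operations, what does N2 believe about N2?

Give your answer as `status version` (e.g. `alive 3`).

Answer: alive 3

Derivation:
Op 1: gossip N1<->N2 -> N1.N0=(alive,v0) N1.N1=(alive,v0) N1.N2=(alive,v0) | N2.N0=(alive,v0) N2.N1=(alive,v0) N2.N2=(alive,v0)
Op 2: N2 marks N2=alive -> (alive,v1)
Op 3: N1 marks N2=alive -> (alive,v1)
Op 4: N2 marks N2=alive -> (alive,v2)
Op 5: gossip N1<->N0 -> N1.N0=(alive,v0) N1.N1=(alive,v0) N1.N2=(alive,v1) | N0.N0=(alive,v0) N0.N1=(alive,v0) N0.N2=(alive,v1)
Op 6: gossip N0<->N1 -> N0.N0=(alive,v0) N0.N1=(alive,v0) N0.N2=(alive,v1) | N1.N0=(alive,v0) N1.N1=(alive,v0) N1.N2=(alive,v1)
Op 7: N0 marks N2=alive -> (alive,v2)
Op 8: gossip N2<->N0 -> N2.N0=(alive,v0) N2.N1=(alive,v0) N2.N2=(alive,v2) | N0.N0=(alive,v0) N0.N1=(alive,v0) N0.N2=(alive,v2)
Op 9: gossip N2<->N0 -> N2.N0=(alive,v0) N2.N1=(alive,v0) N2.N2=(alive,v2) | N0.N0=(alive,v0) N0.N1=(alive,v0) N0.N2=(alive,v2)
Op 10: N2 marks N2=alive -> (alive,v3)
Op 11: gossip N1<->N2 -> N1.N0=(alive,v0) N1.N1=(alive,v0) N1.N2=(alive,v3) | N2.N0=(alive,v0) N2.N1=(alive,v0) N2.N2=(alive,v3)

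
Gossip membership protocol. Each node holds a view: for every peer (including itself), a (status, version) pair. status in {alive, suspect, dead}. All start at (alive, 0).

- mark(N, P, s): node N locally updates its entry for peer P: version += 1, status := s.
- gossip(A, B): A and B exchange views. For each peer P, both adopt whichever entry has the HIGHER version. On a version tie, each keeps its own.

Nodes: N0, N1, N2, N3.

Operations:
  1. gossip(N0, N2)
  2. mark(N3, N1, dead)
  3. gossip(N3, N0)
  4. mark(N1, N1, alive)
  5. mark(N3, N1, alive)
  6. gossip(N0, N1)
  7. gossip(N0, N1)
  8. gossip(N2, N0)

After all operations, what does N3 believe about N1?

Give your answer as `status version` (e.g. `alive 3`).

Answer: alive 2

Derivation:
Op 1: gossip N0<->N2 -> N0.N0=(alive,v0) N0.N1=(alive,v0) N0.N2=(alive,v0) N0.N3=(alive,v0) | N2.N0=(alive,v0) N2.N1=(alive,v0) N2.N2=(alive,v0) N2.N3=(alive,v0)
Op 2: N3 marks N1=dead -> (dead,v1)
Op 3: gossip N3<->N0 -> N3.N0=(alive,v0) N3.N1=(dead,v1) N3.N2=(alive,v0) N3.N3=(alive,v0) | N0.N0=(alive,v0) N0.N1=(dead,v1) N0.N2=(alive,v0) N0.N3=(alive,v0)
Op 4: N1 marks N1=alive -> (alive,v1)
Op 5: N3 marks N1=alive -> (alive,v2)
Op 6: gossip N0<->N1 -> N0.N0=(alive,v0) N0.N1=(dead,v1) N0.N2=(alive,v0) N0.N3=(alive,v0) | N1.N0=(alive,v0) N1.N1=(alive,v1) N1.N2=(alive,v0) N1.N3=(alive,v0)
Op 7: gossip N0<->N1 -> N0.N0=(alive,v0) N0.N1=(dead,v1) N0.N2=(alive,v0) N0.N3=(alive,v0) | N1.N0=(alive,v0) N1.N1=(alive,v1) N1.N2=(alive,v0) N1.N3=(alive,v0)
Op 8: gossip N2<->N0 -> N2.N0=(alive,v0) N2.N1=(dead,v1) N2.N2=(alive,v0) N2.N3=(alive,v0) | N0.N0=(alive,v0) N0.N1=(dead,v1) N0.N2=(alive,v0) N0.N3=(alive,v0)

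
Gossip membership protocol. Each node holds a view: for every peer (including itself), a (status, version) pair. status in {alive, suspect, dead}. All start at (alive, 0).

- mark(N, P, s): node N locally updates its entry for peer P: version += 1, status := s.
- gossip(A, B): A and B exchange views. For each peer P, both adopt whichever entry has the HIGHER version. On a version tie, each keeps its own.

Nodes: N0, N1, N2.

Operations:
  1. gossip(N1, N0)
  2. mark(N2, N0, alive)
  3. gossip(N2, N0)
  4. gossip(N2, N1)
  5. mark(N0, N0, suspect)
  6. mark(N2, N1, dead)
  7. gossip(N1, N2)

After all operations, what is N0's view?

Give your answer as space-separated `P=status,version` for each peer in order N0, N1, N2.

Answer: N0=suspect,2 N1=alive,0 N2=alive,0

Derivation:
Op 1: gossip N1<->N0 -> N1.N0=(alive,v0) N1.N1=(alive,v0) N1.N2=(alive,v0) | N0.N0=(alive,v0) N0.N1=(alive,v0) N0.N2=(alive,v0)
Op 2: N2 marks N0=alive -> (alive,v1)
Op 3: gossip N2<->N0 -> N2.N0=(alive,v1) N2.N1=(alive,v0) N2.N2=(alive,v0) | N0.N0=(alive,v1) N0.N1=(alive,v0) N0.N2=(alive,v0)
Op 4: gossip N2<->N1 -> N2.N0=(alive,v1) N2.N1=(alive,v0) N2.N2=(alive,v0) | N1.N0=(alive,v1) N1.N1=(alive,v0) N1.N2=(alive,v0)
Op 5: N0 marks N0=suspect -> (suspect,v2)
Op 6: N2 marks N1=dead -> (dead,v1)
Op 7: gossip N1<->N2 -> N1.N0=(alive,v1) N1.N1=(dead,v1) N1.N2=(alive,v0) | N2.N0=(alive,v1) N2.N1=(dead,v1) N2.N2=(alive,v0)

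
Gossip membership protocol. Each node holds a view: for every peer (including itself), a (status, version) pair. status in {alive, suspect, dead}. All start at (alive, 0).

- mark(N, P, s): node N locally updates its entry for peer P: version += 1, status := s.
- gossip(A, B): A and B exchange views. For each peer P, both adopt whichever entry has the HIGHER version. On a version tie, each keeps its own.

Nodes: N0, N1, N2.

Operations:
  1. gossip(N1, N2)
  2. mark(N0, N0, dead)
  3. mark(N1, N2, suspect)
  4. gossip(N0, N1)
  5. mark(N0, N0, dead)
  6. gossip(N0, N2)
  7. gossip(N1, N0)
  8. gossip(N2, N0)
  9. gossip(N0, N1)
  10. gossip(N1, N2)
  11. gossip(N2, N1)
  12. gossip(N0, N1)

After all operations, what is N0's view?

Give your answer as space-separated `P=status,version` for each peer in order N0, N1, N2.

Answer: N0=dead,2 N1=alive,0 N2=suspect,1

Derivation:
Op 1: gossip N1<->N2 -> N1.N0=(alive,v0) N1.N1=(alive,v0) N1.N2=(alive,v0) | N2.N0=(alive,v0) N2.N1=(alive,v0) N2.N2=(alive,v0)
Op 2: N0 marks N0=dead -> (dead,v1)
Op 3: N1 marks N2=suspect -> (suspect,v1)
Op 4: gossip N0<->N1 -> N0.N0=(dead,v1) N0.N1=(alive,v0) N0.N2=(suspect,v1) | N1.N0=(dead,v1) N1.N1=(alive,v0) N1.N2=(suspect,v1)
Op 5: N0 marks N0=dead -> (dead,v2)
Op 6: gossip N0<->N2 -> N0.N0=(dead,v2) N0.N1=(alive,v0) N0.N2=(suspect,v1) | N2.N0=(dead,v2) N2.N1=(alive,v0) N2.N2=(suspect,v1)
Op 7: gossip N1<->N0 -> N1.N0=(dead,v2) N1.N1=(alive,v0) N1.N2=(suspect,v1) | N0.N0=(dead,v2) N0.N1=(alive,v0) N0.N2=(suspect,v1)
Op 8: gossip N2<->N0 -> N2.N0=(dead,v2) N2.N1=(alive,v0) N2.N2=(suspect,v1) | N0.N0=(dead,v2) N0.N1=(alive,v0) N0.N2=(suspect,v1)
Op 9: gossip N0<->N1 -> N0.N0=(dead,v2) N0.N1=(alive,v0) N0.N2=(suspect,v1) | N1.N0=(dead,v2) N1.N1=(alive,v0) N1.N2=(suspect,v1)
Op 10: gossip N1<->N2 -> N1.N0=(dead,v2) N1.N1=(alive,v0) N1.N2=(suspect,v1) | N2.N0=(dead,v2) N2.N1=(alive,v0) N2.N2=(suspect,v1)
Op 11: gossip N2<->N1 -> N2.N0=(dead,v2) N2.N1=(alive,v0) N2.N2=(suspect,v1) | N1.N0=(dead,v2) N1.N1=(alive,v0) N1.N2=(suspect,v1)
Op 12: gossip N0<->N1 -> N0.N0=(dead,v2) N0.N1=(alive,v0) N0.N2=(suspect,v1) | N1.N0=(dead,v2) N1.N1=(alive,v0) N1.N2=(suspect,v1)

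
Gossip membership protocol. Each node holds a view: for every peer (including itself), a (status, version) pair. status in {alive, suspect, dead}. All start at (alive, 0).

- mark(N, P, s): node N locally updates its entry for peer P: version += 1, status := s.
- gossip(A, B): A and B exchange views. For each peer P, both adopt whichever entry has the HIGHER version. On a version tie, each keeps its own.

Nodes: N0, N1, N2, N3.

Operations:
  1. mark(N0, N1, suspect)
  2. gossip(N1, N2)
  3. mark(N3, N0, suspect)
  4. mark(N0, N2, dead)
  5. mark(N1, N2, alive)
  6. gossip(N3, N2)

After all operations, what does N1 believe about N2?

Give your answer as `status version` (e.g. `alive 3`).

Op 1: N0 marks N1=suspect -> (suspect,v1)
Op 2: gossip N1<->N2 -> N1.N0=(alive,v0) N1.N1=(alive,v0) N1.N2=(alive,v0) N1.N3=(alive,v0) | N2.N0=(alive,v0) N2.N1=(alive,v0) N2.N2=(alive,v0) N2.N3=(alive,v0)
Op 3: N3 marks N0=suspect -> (suspect,v1)
Op 4: N0 marks N2=dead -> (dead,v1)
Op 5: N1 marks N2=alive -> (alive,v1)
Op 6: gossip N3<->N2 -> N3.N0=(suspect,v1) N3.N1=(alive,v0) N3.N2=(alive,v0) N3.N3=(alive,v0) | N2.N0=(suspect,v1) N2.N1=(alive,v0) N2.N2=(alive,v0) N2.N3=(alive,v0)

Answer: alive 1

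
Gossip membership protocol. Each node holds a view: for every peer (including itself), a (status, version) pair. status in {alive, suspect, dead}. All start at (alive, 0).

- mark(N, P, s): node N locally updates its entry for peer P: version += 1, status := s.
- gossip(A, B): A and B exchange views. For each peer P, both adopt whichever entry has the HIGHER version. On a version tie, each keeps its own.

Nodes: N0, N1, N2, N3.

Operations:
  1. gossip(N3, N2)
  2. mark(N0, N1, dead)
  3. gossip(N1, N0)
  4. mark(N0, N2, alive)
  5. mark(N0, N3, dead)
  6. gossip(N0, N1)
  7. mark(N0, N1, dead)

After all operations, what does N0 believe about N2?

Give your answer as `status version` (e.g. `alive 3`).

Answer: alive 1

Derivation:
Op 1: gossip N3<->N2 -> N3.N0=(alive,v0) N3.N1=(alive,v0) N3.N2=(alive,v0) N3.N3=(alive,v0) | N2.N0=(alive,v0) N2.N1=(alive,v0) N2.N2=(alive,v0) N2.N3=(alive,v0)
Op 2: N0 marks N1=dead -> (dead,v1)
Op 3: gossip N1<->N0 -> N1.N0=(alive,v0) N1.N1=(dead,v1) N1.N2=(alive,v0) N1.N3=(alive,v0) | N0.N0=(alive,v0) N0.N1=(dead,v1) N0.N2=(alive,v0) N0.N3=(alive,v0)
Op 4: N0 marks N2=alive -> (alive,v1)
Op 5: N0 marks N3=dead -> (dead,v1)
Op 6: gossip N0<->N1 -> N0.N0=(alive,v0) N0.N1=(dead,v1) N0.N2=(alive,v1) N0.N3=(dead,v1) | N1.N0=(alive,v0) N1.N1=(dead,v1) N1.N2=(alive,v1) N1.N3=(dead,v1)
Op 7: N0 marks N1=dead -> (dead,v2)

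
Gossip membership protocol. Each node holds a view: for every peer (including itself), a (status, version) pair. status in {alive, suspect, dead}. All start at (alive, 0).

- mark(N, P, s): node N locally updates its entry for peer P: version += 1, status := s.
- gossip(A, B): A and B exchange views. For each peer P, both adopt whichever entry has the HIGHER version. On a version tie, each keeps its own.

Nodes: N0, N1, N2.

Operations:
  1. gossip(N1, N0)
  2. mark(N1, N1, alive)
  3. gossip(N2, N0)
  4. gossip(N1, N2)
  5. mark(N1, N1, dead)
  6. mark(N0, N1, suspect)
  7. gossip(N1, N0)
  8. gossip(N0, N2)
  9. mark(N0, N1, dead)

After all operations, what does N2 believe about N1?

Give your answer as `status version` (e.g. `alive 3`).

Answer: dead 2

Derivation:
Op 1: gossip N1<->N0 -> N1.N0=(alive,v0) N1.N1=(alive,v0) N1.N2=(alive,v0) | N0.N0=(alive,v0) N0.N1=(alive,v0) N0.N2=(alive,v0)
Op 2: N1 marks N1=alive -> (alive,v1)
Op 3: gossip N2<->N0 -> N2.N0=(alive,v0) N2.N1=(alive,v0) N2.N2=(alive,v0) | N0.N0=(alive,v0) N0.N1=(alive,v0) N0.N2=(alive,v0)
Op 4: gossip N1<->N2 -> N1.N0=(alive,v0) N1.N1=(alive,v1) N1.N2=(alive,v0) | N2.N0=(alive,v0) N2.N1=(alive,v1) N2.N2=(alive,v0)
Op 5: N1 marks N1=dead -> (dead,v2)
Op 6: N0 marks N1=suspect -> (suspect,v1)
Op 7: gossip N1<->N0 -> N1.N0=(alive,v0) N1.N1=(dead,v2) N1.N2=(alive,v0) | N0.N0=(alive,v0) N0.N1=(dead,v2) N0.N2=(alive,v0)
Op 8: gossip N0<->N2 -> N0.N0=(alive,v0) N0.N1=(dead,v2) N0.N2=(alive,v0) | N2.N0=(alive,v0) N2.N1=(dead,v2) N2.N2=(alive,v0)
Op 9: N0 marks N1=dead -> (dead,v3)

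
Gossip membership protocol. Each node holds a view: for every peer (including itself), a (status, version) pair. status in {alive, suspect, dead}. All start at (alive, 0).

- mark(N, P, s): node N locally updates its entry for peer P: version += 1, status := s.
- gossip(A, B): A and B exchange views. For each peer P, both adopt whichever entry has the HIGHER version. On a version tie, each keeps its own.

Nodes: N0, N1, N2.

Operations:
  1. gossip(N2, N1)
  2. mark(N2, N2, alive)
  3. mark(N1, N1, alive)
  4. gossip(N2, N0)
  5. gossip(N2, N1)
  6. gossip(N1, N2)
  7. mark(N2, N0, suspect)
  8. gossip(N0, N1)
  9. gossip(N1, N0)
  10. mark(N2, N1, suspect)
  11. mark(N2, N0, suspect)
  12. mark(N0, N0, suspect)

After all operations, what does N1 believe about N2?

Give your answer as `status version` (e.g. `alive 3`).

Op 1: gossip N2<->N1 -> N2.N0=(alive,v0) N2.N1=(alive,v0) N2.N2=(alive,v0) | N1.N0=(alive,v0) N1.N1=(alive,v0) N1.N2=(alive,v0)
Op 2: N2 marks N2=alive -> (alive,v1)
Op 3: N1 marks N1=alive -> (alive,v1)
Op 4: gossip N2<->N0 -> N2.N0=(alive,v0) N2.N1=(alive,v0) N2.N2=(alive,v1) | N0.N0=(alive,v0) N0.N1=(alive,v0) N0.N2=(alive,v1)
Op 5: gossip N2<->N1 -> N2.N0=(alive,v0) N2.N1=(alive,v1) N2.N2=(alive,v1) | N1.N0=(alive,v0) N1.N1=(alive,v1) N1.N2=(alive,v1)
Op 6: gossip N1<->N2 -> N1.N0=(alive,v0) N1.N1=(alive,v1) N1.N2=(alive,v1) | N2.N0=(alive,v0) N2.N1=(alive,v1) N2.N2=(alive,v1)
Op 7: N2 marks N0=suspect -> (suspect,v1)
Op 8: gossip N0<->N1 -> N0.N0=(alive,v0) N0.N1=(alive,v1) N0.N2=(alive,v1) | N1.N0=(alive,v0) N1.N1=(alive,v1) N1.N2=(alive,v1)
Op 9: gossip N1<->N0 -> N1.N0=(alive,v0) N1.N1=(alive,v1) N1.N2=(alive,v1) | N0.N0=(alive,v0) N0.N1=(alive,v1) N0.N2=(alive,v1)
Op 10: N2 marks N1=suspect -> (suspect,v2)
Op 11: N2 marks N0=suspect -> (suspect,v2)
Op 12: N0 marks N0=suspect -> (suspect,v1)

Answer: alive 1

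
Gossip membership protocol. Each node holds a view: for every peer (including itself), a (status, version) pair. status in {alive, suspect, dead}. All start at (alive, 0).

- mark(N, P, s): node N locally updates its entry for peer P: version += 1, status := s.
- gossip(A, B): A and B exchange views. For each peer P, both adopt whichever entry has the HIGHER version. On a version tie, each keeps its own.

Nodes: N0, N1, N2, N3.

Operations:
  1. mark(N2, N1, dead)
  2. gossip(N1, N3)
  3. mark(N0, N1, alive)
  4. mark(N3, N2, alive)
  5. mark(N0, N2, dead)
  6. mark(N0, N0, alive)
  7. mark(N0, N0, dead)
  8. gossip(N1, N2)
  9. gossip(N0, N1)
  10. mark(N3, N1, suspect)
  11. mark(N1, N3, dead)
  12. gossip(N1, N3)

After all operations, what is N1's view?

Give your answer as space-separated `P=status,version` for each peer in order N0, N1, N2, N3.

Op 1: N2 marks N1=dead -> (dead,v1)
Op 2: gossip N1<->N3 -> N1.N0=(alive,v0) N1.N1=(alive,v0) N1.N2=(alive,v0) N1.N3=(alive,v0) | N3.N0=(alive,v0) N3.N1=(alive,v0) N3.N2=(alive,v0) N3.N3=(alive,v0)
Op 3: N0 marks N1=alive -> (alive,v1)
Op 4: N3 marks N2=alive -> (alive,v1)
Op 5: N0 marks N2=dead -> (dead,v1)
Op 6: N0 marks N0=alive -> (alive,v1)
Op 7: N0 marks N0=dead -> (dead,v2)
Op 8: gossip N1<->N2 -> N1.N0=(alive,v0) N1.N1=(dead,v1) N1.N2=(alive,v0) N1.N3=(alive,v0) | N2.N0=(alive,v0) N2.N1=(dead,v1) N2.N2=(alive,v0) N2.N3=(alive,v0)
Op 9: gossip N0<->N1 -> N0.N0=(dead,v2) N0.N1=(alive,v1) N0.N2=(dead,v1) N0.N3=(alive,v0) | N1.N0=(dead,v2) N1.N1=(dead,v1) N1.N2=(dead,v1) N1.N3=(alive,v0)
Op 10: N3 marks N1=suspect -> (suspect,v1)
Op 11: N1 marks N3=dead -> (dead,v1)
Op 12: gossip N1<->N3 -> N1.N0=(dead,v2) N1.N1=(dead,v1) N1.N2=(dead,v1) N1.N3=(dead,v1) | N3.N0=(dead,v2) N3.N1=(suspect,v1) N3.N2=(alive,v1) N3.N3=(dead,v1)

Answer: N0=dead,2 N1=dead,1 N2=dead,1 N3=dead,1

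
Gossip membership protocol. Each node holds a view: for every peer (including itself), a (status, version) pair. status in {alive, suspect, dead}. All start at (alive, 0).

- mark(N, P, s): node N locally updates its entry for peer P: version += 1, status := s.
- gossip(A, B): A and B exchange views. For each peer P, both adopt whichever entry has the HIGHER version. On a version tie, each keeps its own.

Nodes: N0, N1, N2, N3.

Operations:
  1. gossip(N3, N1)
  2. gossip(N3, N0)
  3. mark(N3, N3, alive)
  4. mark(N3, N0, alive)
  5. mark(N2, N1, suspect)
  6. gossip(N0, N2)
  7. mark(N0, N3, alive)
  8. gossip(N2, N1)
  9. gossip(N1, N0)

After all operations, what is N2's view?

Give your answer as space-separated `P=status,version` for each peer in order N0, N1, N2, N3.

Op 1: gossip N3<->N1 -> N3.N0=(alive,v0) N3.N1=(alive,v0) N3.N2=(alive,v0) N3.N3=(alive,v0) | N1.N0=(alive,v0) N1.N1=(alive,v0) N1.N2=(alive,v0) N1.N3=(alive,v0)
Op 2: gossip N3<->N0 -> N3.N0=(alive,v0) N3.N1=(alive,v0) N3.N2=(alive,v0) N3.N3=(alive,v0) | N0.N0=(alive,v0) N0.N1=(alive,v0) N0.N2=(alive,v0) N0.N3=(alive,v0)
Op 3: N3 marks N3=alive -> (alive,v1)
Op 4: N3 marks N0=alive -> (alive,v1)
Op 5: N2 marks N1=suspect -> (suspect,v1)
Op 6: gossip N0<->N2 -> N0.N0=(alive,v0) N0.N1=(suspect,v1) N0.N2=(alive,v0) N0.N3=(alive,v0) | N2.N0=(alive,v0) N2.N1=(suspect,v1) N2.N2=(alive,v0) N2.N3=(alive,v0)
Op 7: N0 marks N3=alive -> (alive,v1)
Op 8: gossip N2<->N1 -> N2.N0=(alive,v0) N2.N1=(suspect,v1) N2.N2=(alive,v0) N2.N3=(alive,v0) | N1.N0=(alive,v0) N1.N1=(suspect,v1) N1.N2=(alive,v0) N1.N3=(alive,v0)
Op 9: gossip N1<->N0 -> N1.N0=(alive,v0) N1.N1=(suspect,v1) N1.N2=(alive,v0) N1.N3=(alive,v1) | N0.N0=(alive,v0) N0.N1=(suspect,v1) N0.N2=(alive,v0) N0.N3=(alive,v1)

Answer: N0=alive,0 N1=suspect,1 N2=alive,0 N3=alive,0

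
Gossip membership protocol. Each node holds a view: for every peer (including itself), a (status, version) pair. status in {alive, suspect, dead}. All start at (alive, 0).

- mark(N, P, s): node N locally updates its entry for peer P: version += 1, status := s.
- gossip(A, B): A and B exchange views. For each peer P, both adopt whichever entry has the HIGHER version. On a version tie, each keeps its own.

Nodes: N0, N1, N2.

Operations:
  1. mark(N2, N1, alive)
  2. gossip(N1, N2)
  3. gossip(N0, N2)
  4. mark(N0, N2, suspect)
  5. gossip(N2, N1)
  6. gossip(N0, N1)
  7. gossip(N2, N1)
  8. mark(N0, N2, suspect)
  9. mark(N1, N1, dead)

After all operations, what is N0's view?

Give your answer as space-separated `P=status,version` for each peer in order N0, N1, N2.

Answer: N0=alive,0 N1=alive,1 N2=suspect,2

Derivation:
Op 1: N2 marks N1=alive -> (alive,v1)
Op 2: gossip N1<->N2 -> N1.N0=(alive,v0) N1.N1=(alive,v1) N1.N2=(alive,v0) | N2.N0=(alive,v0) N2.N1=(alive,v1) N2.N2=(alive,v0)
Op 3: gossip N0<->N2 -> N0.N0=(alive,v0) N0.N1=(alive,v1) N0.N2=(alive,v0) | N2.N0=(alive,v0) N2.N1=(alive,v1) N2.N2=(alive,v0)
Op 4: N0 marks N2=suspect -> (suspect,v1)
Op 5: gossip N2<->N1 -> N2.N0=(alive,v0) N2.N1=(alive,v1) N2.N2=(alive,v0) | N1.N0=(alive,v0) N1.N1=(alive,v1) N1.N2=(alive,v0)
Op 6: gossip N0<->N1 -> N0.N0=(alive,v0) N0.N1=(alive,v1) N0.N2=(suspect,v1) | N1.N0=(alive,v0) N1.N1=(alive,v1) N1.N2=(suspect,v1)
Op 7: gossip N2<->N1 -> N2.N0=(alive,v0) N2.N1=(alive,v1) N2.N2=(suspect,v1) | N1.N0=(alive,v0) N1.N1=(alive,v1) N1.N2=(suspect,v1)
Op 8: N0 marks N2=suspect -> (suspect,v2)
Op 9: N1 marks N1=dead -> (dead,v2)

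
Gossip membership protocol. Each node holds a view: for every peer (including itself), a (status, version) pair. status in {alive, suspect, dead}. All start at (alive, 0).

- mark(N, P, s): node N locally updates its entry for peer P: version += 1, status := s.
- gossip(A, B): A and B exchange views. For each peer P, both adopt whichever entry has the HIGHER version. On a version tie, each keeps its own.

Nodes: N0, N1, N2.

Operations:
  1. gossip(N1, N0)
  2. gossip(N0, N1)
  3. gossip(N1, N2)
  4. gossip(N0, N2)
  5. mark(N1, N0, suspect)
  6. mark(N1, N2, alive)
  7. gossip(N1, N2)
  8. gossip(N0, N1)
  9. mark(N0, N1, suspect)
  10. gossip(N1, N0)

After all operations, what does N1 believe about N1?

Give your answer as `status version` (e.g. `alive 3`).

Answer: suspect 1

Derivation:
Op 1: gossip N1<->N0 -> N1.N0=(alive,v0) N1.N1=(alive,v0) N1.N2=(alive,v0) | N0.N0=(alive,v0) N0.N1=(alive,v0) N0.N2=(alive,v0)
Op 2: gossip N0<->N1 -> N0.N0=(alive,v0) N0.N1=(alive,v0) N0.N2=(alive,v0) | N1.N0=(alive,v0) N1.N1=(alive,v0) N1.N2=(alive,v0)
Op 3: gossip N1<->N2 -> N1.N0=(alive,v0) N1.N1=(alive,v0) N1.N2=(alive,v0) | N2.N0=(alive,v0) N2.N1=(alive,v0) N2.N2=(alive,v0)
Op 4: gossip N0<->N2 -> N0.N0=(alive,v0) N0.N1=(alive,v0) N0.N2=(alive,v0) | N2.N0=(alive,v0) N2.N1=(alive,v0) N2.N2=(alive,v0)
Op 5: N1 marks N0=suspect -> (suspect,v1)
Op 6: N1 marks N2=alive -> (alive,v1)
Op 7: gossip N1<->N2 -> N1.N0=(suspect,v1) N1.N1=(alive,v0) N1.N2=(alive,v1) | N2.N0=(suspect,v1) N2.N1=(alive,v0) N2.N2=(alive,v1)
Op 8: gossip N0<->N1 -> N0.N0=(suspect,v1) N0.N1=(alive,v0) N0.N2=(alive,v1) | N1.N0=(suspect,v1) N1.N1=(alive,v0) N1.N2=(alive,v1)
Op 9: N0 marks N1=suspect -> (suspect,v1)
Op 10: gossip N1<->N0 -> N1.N0=(suspect,v1) N1.N1=(suspect,v1) N1.N2=(alive,v1) | N0.N0=(suspect,v1) N0.N1=(suspect,v1) N0.N2=(alive,v1)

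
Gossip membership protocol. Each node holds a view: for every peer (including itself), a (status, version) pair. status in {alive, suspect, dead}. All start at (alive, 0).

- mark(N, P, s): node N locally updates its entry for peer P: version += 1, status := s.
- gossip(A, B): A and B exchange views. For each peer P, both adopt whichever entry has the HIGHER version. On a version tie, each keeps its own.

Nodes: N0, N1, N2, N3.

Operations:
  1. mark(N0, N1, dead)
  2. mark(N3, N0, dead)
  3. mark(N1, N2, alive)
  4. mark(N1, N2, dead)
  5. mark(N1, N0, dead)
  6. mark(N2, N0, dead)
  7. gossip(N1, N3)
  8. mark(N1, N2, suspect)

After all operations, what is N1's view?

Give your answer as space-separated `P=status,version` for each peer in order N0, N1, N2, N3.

Answer: N0=dead,1 N1=alive,0 N2=suspect,3 N3=alive,0

Derivation:
Op 1: N0 marks N1=dead -> (dead,v1)
Op 2: N3 marks N0=dead -> (dead,v1)
Op 3: N1 marks N2=alive -> (alive,v1)
Op 4: N1 marks N2=dead -> (dead,v2)
Op 5: N1 marks N0=dead -> (dead,v1)
Op 6: N2 marks N0=dead -> (dead,v1)
Op 7: gossip N1<->N3 -> N1.N0=(dead,v1) N1.N1=(alive,v0) N1.N2=(dead,v2) N1.N3=(alive,v0) | N3.N0=(dead,v1) N3.N1=(alive,v0) N3.N2=(dead,v2) N3.N3=(alive,v0)
Op 8: N1 marks N2=suspect -> (suspect,v3)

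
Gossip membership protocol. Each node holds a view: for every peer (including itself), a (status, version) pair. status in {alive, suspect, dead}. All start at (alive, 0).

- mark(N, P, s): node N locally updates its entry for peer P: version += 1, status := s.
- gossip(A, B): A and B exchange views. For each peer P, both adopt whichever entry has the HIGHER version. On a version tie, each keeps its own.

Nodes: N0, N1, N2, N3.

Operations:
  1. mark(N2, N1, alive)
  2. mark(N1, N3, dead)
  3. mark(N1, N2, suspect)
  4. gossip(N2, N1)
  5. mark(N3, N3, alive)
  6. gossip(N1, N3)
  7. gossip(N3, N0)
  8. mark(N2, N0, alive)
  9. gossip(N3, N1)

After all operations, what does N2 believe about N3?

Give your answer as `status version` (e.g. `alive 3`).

Op 1: N2 marks N1=alive -> (alive,v1)
Op 2: N1 marks N3=dead -> (dead,v1)
Op 3: N1 marks N2=suspect -> (suspect,v1)
Op 4: gossip N2<->N1 -> N2.N0=(alive,v0) N2.N1=(alive,v1) N2.N2=(suspect,v1) N2.N3=(dead,v1) | N1.N0=(alive,v0) N1.N1=(alive,v1) N1.N2=(suspect,v1) N1.N3=(dead,v1)
Op 5: N3 marks N3=alive -> (alive,v1)
Op 6: gossip N1<->N3 -> N1.N0=(alive,v0) N1.N1=(alive,v1) N1.N2=(suspect,v1) N1.N3=(dead,v1) | N3.N0=(alive,v0) N3.N1=(alive,v1) N3.N2=(suspect,v1) N3.N3=(alive,v1)
Op 7: gossip N3<->N0 -> N3.N0=(alive,v0) N3.N1=(alive,v1) N3.N2=(suspect,v1) N3.N3=(alive,v1) | N0.N0=(alive,v0) N0.N1=(alive,v1) N0.N2=(suspect,v1) N0.N3=(alive,v1)
Op 8: N2 marks N0=alive -> (alive,v1)
Op 9: gossip N3<->N1 -> N3.N0=(alive,v0) N3.N1=(alive,v1) N3.N2=(suspect,v1) N3.N3=(alive,v1) | N1.N0=(alive,v0) N1.N1=(alive,v1) N1.N2=(suspect,v1) N1.N3=(dead,v1)

Answer: dead 1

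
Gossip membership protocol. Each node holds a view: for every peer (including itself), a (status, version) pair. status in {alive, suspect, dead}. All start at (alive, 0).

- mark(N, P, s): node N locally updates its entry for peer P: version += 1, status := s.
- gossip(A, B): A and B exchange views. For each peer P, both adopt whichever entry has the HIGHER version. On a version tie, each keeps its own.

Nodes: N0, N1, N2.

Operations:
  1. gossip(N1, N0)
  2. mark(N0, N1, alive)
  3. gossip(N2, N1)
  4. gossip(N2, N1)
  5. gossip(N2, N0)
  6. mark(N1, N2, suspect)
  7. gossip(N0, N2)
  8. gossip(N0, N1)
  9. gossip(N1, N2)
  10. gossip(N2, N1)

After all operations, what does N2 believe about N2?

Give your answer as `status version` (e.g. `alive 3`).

Op 1: gossip N1<->N0 -> N1.N0=(alive,v0) N1.N1=(alive,v0) N1.N2=(alive,v0) | N0.N0=(alive,v0) N0.N1=(alive,v0) N0.N2=(alive,v0)
Op 2: N0 marks N1=alive -> (alive,v1)
Op 3: gossip N2<->N1 -> N2.N0=(alive,v0) N2.N1=(alive,v0) N2.N2=(alive,v0) | N1.N0=(alive,v0) N1.N1=(alive,v0) N1.N2=(alive,v0)
Op 4: gossip N2<->N1 -> N2.N0=(alive,v0) N2.N1=(alive,v0) N2.N2=(alive,v0) | N1.N0=(alive,v0) N1.N1=(alive,v0) N1.N2=(alive,v0)
Op 5: gossip N2<->N0 -> N2.N0=(alive,v0) N2.N1=(alive,v1) N2.N2=(alive,v0) | N0.N0=(alive,v0) N0.N1=(alive,v1) N0.N2=(alive,v0)
Op 6: N1 marks N2=suspect -> (suspect,v1)
Op 7: gossip N0<->N2 -> N0.N0=(alive,v0) N0.N1=(alive,v1) N0.N2=(alive,v0) | N2.N0=(alive,v0) N2.N1=(alive,v1) N2.N2=(alive,v0)
Op 8: gossip N0<->N1 -> N0.N0=(alive,v0) N0.N1=(alive,v1) N0.N2=(suspect,v1) | N1.N0=(alive,v0) N1.N1=(alive,v1) N1.N2=(suspect,v1)
Op 9: gossip N1<->N2 -> N1.N0=(alive,v0) N1.N1=(alive,v1) N1.N2=(suspect,v1) | N2.N0=(alive,v0) N2.N1=(alive,v1) N2.N2=(suspect,v1)
Op 10: gossip N2<->N1 -> N2.N0=(alive,v0) N2.N1=(alive,v1) N2.N2=(suspect,v1) | N1.N0=(alive,v0) N1.N1=(alive,v1) N1.N2=(suspect,v1)

Answer: suspect 1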